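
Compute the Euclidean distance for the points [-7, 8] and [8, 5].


d = sqrt(sum of squared differences). (-7-8)^2=225, (8-5)^2=9. Sum = 234.

sqrt(234)


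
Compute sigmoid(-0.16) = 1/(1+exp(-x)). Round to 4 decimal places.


sigma(-0.16) = 1/(1+e^(0.16)) = 1/(1+1.173511) = 1/2.173511 = 0.4601.

0.4601


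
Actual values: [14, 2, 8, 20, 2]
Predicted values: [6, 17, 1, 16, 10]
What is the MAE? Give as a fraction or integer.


MAE = (1/5) * (|14-6|=8 + |2-17|=15 + |8-1|=7 + |20-16|=4 + |2-10|=8). Sum = 42. MAE = 42/5.

42/5


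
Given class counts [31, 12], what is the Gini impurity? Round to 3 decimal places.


Total = 43. Proportions: 31/43, 12/43. sum(p_i^2) = 0.5976. Gini = 1 - 0.5976 = 0.4024, which rounds to 0.402.

0.402


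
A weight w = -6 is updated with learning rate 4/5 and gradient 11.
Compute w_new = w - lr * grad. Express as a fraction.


w_new = -6 - 4/5 * 11 = -6 - 44/5 = -74/5.

-74/5


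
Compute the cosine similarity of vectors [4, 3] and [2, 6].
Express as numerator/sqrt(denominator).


dot = 26. |a|^2 = 25, |b|^2 = 40. cos = 26/sqrt(1000).

26/sqrt(1000)


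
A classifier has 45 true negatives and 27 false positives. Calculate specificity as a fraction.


Specificity = TN / (TN + FP) = 45 / 72 = 5/8.

5/8


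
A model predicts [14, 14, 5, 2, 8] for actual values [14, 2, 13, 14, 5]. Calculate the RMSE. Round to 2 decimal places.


MSE = 72.2000. RMSE = sqrt(72.2000) = 8.50.

8.50


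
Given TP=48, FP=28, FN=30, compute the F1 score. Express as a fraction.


Precision = 48/76 = 12/19. Recall = 48/78 = 8/13. F1 = 2*P*R/(P+R) = 48/77.

48/77


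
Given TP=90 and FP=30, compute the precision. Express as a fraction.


Precision = TP / (TP + FP) = 90 / 120 = 3/4.

3/4


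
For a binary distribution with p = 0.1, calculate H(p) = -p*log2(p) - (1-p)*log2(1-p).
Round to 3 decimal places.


H = -0.1*log2(0.1) - 0.9*log2(0.9) = 0.469.

0.469


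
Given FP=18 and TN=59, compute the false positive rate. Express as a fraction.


FPR = FP / (FP + TN) = 18 / 77 = 18/77.

18/77


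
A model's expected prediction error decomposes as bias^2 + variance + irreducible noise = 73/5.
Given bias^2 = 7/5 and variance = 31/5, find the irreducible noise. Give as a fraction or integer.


Total error = bias^2 + variance + irreducible noise. So irreducible noise = 73/5 - 7/5 - 31/5 = 7.

7


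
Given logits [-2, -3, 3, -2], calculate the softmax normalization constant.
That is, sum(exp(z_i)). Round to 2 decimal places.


Denom = e^-2=0.1353 + e^-3=0.0498 + e^3=20.0855 + e^-2=0.1353. Sum = 20.4059, which rounds to 20.41.

20.41


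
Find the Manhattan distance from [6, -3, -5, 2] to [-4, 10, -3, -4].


d = sum of absolute differences: |6--4|=10 + |-3-10|=13 + |-5--3|=2 + |2--4|=6 = 31.

31


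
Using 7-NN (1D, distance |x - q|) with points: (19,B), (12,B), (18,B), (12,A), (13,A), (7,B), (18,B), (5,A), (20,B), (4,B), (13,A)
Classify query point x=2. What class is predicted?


Distances: |19-2|=17, |12-2|=10, |18-2|=16, |12-2|=10, |13-2|=11, |7-2|=5, |18-2|=16, |5-2|=3, |20-2|=18, |4-2|=2, |13-2|=11. 7 nearest: (4,B), (5,A), (7,B), (12,A), (12,B), (13,A), (13,A). Counts: {'B': 3, 'A': 4}. Majority class: A.

A


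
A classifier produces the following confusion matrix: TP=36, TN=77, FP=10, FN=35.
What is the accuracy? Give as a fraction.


Accuracy = (TP + TN) / (TP + TN + FP + FN) = (36 + 77) / 158 = 113/158.

113/158


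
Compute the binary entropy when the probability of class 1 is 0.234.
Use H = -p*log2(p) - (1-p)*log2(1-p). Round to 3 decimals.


H = -0.234*log2(0.234) - 0.766*log2(0.766) = 0.785.

0.785


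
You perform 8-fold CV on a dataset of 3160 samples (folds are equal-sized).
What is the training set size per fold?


Each validation fold has 3160/8 = 395 samples. Training set = 3160 - 395 = 2765.

2765


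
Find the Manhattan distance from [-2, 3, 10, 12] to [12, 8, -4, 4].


d = sum of absolute differences: |-2-12|=14 + |3-8|=5 + |10--4|=14 + |12-4|=8 = 41.

41


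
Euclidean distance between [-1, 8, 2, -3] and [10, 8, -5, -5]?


d = sqrt(sum of squared differences). (-1-10)^2=121, (8-8)^2=0, (2--5)^2=49, (-3--5)^2=4. Sum = 174.

sqrt(174)


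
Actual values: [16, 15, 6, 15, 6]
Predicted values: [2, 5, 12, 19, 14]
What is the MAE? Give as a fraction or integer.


MAE = (1/5) * (|16-2|=14 + |15-5|=10 + |6-12|=6 + |15-19|=4 + |6-14|=8). Sum = 42. MAE = 42/5.

42/5


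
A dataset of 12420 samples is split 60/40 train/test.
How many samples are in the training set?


Test set = 12420 * 40% = 4968. Training set = 12420 - 4968 = 7452.

7452


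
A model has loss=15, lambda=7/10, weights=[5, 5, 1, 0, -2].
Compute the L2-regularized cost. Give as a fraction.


L2 sq norm = sum(w^2) = 55. J = 15 + 7/10 * 55 = 107/2.

107/2


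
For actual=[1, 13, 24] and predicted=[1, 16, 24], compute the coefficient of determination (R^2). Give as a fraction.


Mean(y) = 38/3. SS_res = 9. SS_tot = 794/3. R^2 = 1 - 9/(794/3) = 767/794.

767/794


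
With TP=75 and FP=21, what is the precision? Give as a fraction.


Precision = TP / (TP + FP) = 75 / 96 = 25/32.

25/32


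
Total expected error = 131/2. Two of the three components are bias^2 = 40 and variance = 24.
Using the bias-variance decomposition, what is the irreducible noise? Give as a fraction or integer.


Total error = bias^2 + variance + irreducible noise. So irreducible noise = 131/2 - 40 - 24 = 3/2.

3/2


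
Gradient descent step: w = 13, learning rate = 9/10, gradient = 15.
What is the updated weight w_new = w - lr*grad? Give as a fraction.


w_new = 13 - 9/10 * 15 = 13 - 27/2 = -1/2.

-1/2


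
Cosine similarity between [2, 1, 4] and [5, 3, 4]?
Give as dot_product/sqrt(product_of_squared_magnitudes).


dot = 29. |a|^2 = 21, |b|^2 = 50. cos = 29/sqrt(1050).

29/sqrt(1050)


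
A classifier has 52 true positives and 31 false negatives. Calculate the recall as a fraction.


Recall = TP / (TP + FN) = 52 / 83 = 52/83.

52/83


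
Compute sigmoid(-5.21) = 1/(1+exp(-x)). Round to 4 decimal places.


sigma(-5.21) = 1/(1+e^(5.21)) = 1/(1+183.094058) = 1/184.094058 = 0.0054.

0.0054


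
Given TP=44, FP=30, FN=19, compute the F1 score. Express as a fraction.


Precision = 44/74 = 22/37. Recall = 44/63 = 44/63. F1 = 2*P*R/(P+R) = 88/137.

88/137


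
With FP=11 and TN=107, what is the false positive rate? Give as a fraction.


FPR = FP / (FP + TN) = 11 / 118 = 11/118.

11/118


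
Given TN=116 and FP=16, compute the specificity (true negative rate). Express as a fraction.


Specificity = TN / (TN + FP) = 116 / 132 = 29/33.

29/33


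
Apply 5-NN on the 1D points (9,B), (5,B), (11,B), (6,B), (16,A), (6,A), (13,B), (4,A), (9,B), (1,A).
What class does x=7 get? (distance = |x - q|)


Distances: |9-7|=2, |5-7|=2, |11-7|=4, |6-7|=1, |16-7|=9, |6-7|=1, |13-7|=6, |4-7|=3, |9-7|=2, |1-7|=6. 5 nearest: (6,A), (6,B), (9,B), (5,B), (9,B). Counts: {'A': 1, 'B': 4}. Majority class: B.

B


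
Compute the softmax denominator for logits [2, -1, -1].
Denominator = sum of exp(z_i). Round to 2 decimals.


Denom = e^2=7.3891 + e^-1=0.3679 + e^-1=0.3679. Sum = 8.1249, which rounds to 8.12.

8.12


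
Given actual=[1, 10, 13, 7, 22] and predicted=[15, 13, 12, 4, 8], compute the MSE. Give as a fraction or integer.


MSE = (1/5) * ((1-15)^2=196 + (10-13)^2=9 + (13-12)^2=1 + (7-4)^2=9 + (22-8)^2=196). Sum = 411. MSE = 411/5.

411/5


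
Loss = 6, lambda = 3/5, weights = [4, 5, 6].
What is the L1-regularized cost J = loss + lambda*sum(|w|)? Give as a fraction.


L1 norm = sum(|w|) = 15. J = 6 + 3/5 * 15 = 15.

15


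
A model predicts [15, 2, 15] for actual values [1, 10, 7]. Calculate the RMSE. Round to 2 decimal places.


MSE = 108.0000. RMSE = sqrt(108.0000) = 10.39.

10.39


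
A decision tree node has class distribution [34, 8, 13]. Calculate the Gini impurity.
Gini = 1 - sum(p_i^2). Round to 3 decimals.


Total = 55. Proportions: 34/55, 8/55, 13/55. sum(p_i^2) = 0.4592. Gini = 1 - 0.4592 = 0.5408, which rounds to 0.541.

0.541


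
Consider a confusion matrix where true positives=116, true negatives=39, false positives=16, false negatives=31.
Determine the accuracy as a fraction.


Accuracy = (TP + TN) / (TP + TN + FP + FN) = (116 + 39) / 202 = 155/202.

155/202


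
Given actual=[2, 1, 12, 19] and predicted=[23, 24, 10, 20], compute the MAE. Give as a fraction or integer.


MAE = (1/4) * (|2-23|=21 + |1-24|=23 + |12-10|=2 + |19-20|=1). Sum = 47. MAE = 47/4.

47/4


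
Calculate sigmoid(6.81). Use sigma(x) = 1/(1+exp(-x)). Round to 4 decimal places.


sigma(6.81) = 1/(1+e^(-6.81)) = 1/(1+0.001103) = 1/1.001103 = 0.9989.

0.9989


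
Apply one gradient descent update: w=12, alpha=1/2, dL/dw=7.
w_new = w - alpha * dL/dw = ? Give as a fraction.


w_new = 12 - 1/2 * 7 = 12 - 7/2 = 17/2.

17/2


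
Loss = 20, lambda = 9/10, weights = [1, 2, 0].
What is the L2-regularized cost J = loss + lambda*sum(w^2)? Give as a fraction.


L2 sq norm = sum(w^2) = 5. J = 20 + 9/10 * 5 = 49/2.

49/2


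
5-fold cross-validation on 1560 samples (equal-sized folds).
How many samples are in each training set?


Each validation fold has 1560/5 = 312 samples. Training set = 1560 - 312 = 1248.

1248


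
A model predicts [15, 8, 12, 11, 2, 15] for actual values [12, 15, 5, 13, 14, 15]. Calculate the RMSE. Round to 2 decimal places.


MSE = 42.5000. RMSE = sqrt(42.5000) = 6.52.

6.52


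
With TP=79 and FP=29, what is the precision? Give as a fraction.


Precision = TP / (TP + FP) = 79 / 108 = 79/108.

79/108


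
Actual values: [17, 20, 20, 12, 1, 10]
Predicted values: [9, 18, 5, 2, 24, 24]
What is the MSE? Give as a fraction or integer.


MSE = (1/6) * ((17-9)^2=64 + (20-18)^2=4 + (20-5)^2=225 + (12-2)^2=100 + (1-24)^2=529 + (10-24)^2=196). Sum = 1118. MSE = 559/3.

559/3


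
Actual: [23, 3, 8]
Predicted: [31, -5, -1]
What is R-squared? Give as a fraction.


Mean(y) = 34/3. SS_res = 209. SS_tot = 650/3. R^2 = 1 - 209/(650/3) = 23/650.

23/650


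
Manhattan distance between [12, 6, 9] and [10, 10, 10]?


d = sum of absolute differences: |12-10|=2 + |6-10|=4 + |9-10|=1 = 7.

7


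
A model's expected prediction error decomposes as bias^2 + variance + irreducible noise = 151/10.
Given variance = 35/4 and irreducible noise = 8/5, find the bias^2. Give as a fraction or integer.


Total error = bias^2 + variance + irreducible noise. So bias^2 = 151/10 - 35/4 - 8/5 = 19/4.

19/4


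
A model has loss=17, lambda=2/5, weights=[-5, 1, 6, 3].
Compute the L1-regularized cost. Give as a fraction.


L1 norm = sum(|w|) = 15. J = 17 + 2/5 * 15 = 23.

23


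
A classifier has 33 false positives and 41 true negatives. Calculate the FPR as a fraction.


FPR = FP / (FP + TN) = 33 / 74 = 33/74.

33/74


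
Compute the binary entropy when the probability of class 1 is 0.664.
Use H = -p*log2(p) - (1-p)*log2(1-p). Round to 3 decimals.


H = -0.664*log2(0.664) - 0.336*log2(0.336) = 0.921.

0.921


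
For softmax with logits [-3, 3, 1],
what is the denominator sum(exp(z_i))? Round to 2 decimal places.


Denom = e^-3=0.0498 + e^3=20.0855 + e^1=2.7183. Sum = 22.8536, which rounds to 22.85.

22.85


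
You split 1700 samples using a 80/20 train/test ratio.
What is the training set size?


Test set = 1700 * 20% = 340. Training set = 1700 - 340 = 1360.

1360


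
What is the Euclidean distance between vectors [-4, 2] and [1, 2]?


d = sqrt(sum of squared differences). (-4-1)^2=25, (2-2)^2=0. Sum = 25.

5


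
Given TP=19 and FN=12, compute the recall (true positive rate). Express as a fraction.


Recall = TP / (TP + FN) = 19 / 31 = 19/31.

19/31


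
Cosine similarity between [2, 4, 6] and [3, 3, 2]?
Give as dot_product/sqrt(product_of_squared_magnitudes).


dot = 30. |a|^2 = 56, |b|^2 = 22. cos = 30/sqrt(1232).

30/sqrt(1232)


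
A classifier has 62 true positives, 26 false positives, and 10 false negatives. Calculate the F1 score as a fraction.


Precision = 62/88 = 31/44. Recall = 62/72 = 31/36. F1 = 2*P*R/(P+R) = 31/40.

31/40


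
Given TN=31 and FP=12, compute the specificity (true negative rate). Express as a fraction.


Specificity = TN / (TN + FP) = 31 / 43 = 31/43.

31/43


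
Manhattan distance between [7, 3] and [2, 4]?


d = sum of absolute differences: |7-2|=5 + |3-4|=1 = 6.

6


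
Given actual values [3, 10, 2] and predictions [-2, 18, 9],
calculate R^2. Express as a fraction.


Mean(y) = 5. SS_res = 138. SS_tot = 38. R^2 = 1 - 138/(38) = -50/19.

-50/19


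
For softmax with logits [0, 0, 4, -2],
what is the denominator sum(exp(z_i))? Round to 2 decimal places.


Denom = e^0=1.0000 + e^0=1.0000 + e^4=54.5982 + e^-2=0.1353. Sum = 56.7335, which rounds to 56.73.

56.73


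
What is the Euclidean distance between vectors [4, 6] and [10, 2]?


d = sqrt(sum of squared differences). (4-10)^2=36, (6-2)^2=16. Sum = 52.

sqrt(52)


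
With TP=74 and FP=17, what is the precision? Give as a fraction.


Precision = TP / (TP + FP) = 74 / 91 = 74/91.

74/91


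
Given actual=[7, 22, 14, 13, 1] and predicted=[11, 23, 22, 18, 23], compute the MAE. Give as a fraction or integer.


MAE = (1/5) * (|7-11|=4 + |22-23|=1 + |14-22|=8 + |13-18|=5 + |1-23|=22). Sum = 40. MAE = 8.

8


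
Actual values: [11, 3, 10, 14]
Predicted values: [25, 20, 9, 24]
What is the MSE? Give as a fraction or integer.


MSE = (1/4) * ((11-25)^2=196 + (3-20)^2=289 + (10-9)^2=1 + (14-24)^2=100). Sum = 586. MSE = 293/2.

293/2


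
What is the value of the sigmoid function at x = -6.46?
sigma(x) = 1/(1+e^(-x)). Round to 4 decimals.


sigma(-6.46) = 1/(1+e^(6.46)) = 1/(1+639.061057) = 1/640.061057 = 0.0016.

0.0016


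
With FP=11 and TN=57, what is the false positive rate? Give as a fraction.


FPR = FP / (FP + TN) = 11 / 68 = 11/68.

11/68


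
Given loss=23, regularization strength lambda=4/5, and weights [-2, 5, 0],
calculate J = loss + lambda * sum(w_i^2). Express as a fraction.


L2 sq norm = sum(w^2) = 29. J = 23 + 4/5 * 29 = 231/5.

231/5


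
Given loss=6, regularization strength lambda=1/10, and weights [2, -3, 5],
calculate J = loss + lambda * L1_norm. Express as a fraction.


L1 norm = sum(|w|) = 10. J = 6 + 1/10 * 10 = 7.

7


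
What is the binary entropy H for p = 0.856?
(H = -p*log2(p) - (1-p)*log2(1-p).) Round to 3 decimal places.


H = -0.856*log2(0.856) - 0.144*log2(0.144) = 0.595.

0.595


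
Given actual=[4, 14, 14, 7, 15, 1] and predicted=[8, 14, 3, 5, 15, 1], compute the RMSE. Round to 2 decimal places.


MSE = 23.5000. RMSE = sqrt(23.5000) = 4.85.

4.85


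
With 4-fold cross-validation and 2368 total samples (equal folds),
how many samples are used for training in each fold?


Each validation fold has 2368/4 = 592 samples. Training set = 2368 - 592 = 1776.

1776


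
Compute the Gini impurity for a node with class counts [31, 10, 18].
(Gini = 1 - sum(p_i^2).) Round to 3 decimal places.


Total = 59. Proportions: 31/59, 10/59, 18/59. sum(p_i^2) = 0.3979. Gini = 1 - 0.3979 = 0.6021, which rounds to 0.602.

0.602


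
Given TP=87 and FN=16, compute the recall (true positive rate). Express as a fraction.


Recall = TP / (TP + FN) = 87 / 103 = 87/103.

87/103


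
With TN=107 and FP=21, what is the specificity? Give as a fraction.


Specificity = TN / (TN + FP) = 107 / 128 = 107/128.

107/128


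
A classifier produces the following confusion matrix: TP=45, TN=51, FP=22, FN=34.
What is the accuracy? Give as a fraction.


Accuracy = (TP + TN) / (TP + TN + FP + FN) = (45 + 51) / 152 = 12/19.

12/19


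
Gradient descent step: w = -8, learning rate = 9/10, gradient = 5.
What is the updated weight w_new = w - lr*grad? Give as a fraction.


w_new = -8 - 9/10 * 5 = -8 - 9/2 = -25/2.

-25/2


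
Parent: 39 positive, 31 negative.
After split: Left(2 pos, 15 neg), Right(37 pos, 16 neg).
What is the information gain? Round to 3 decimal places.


H(parent) = 0.9906. H(left) = 0.5226, H(right) = 0.8836. Weighted = (17/70)*0.5226 + (53/70)*0.8836 = 0.7959. IG = 0.9906 - 0.7959 = 0.1947, which rounds to 0.195.

0.195


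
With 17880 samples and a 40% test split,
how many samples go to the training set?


Test set = 17880 * 40% = 7152. Training set = 17880 - 7152 = 10728.

10728


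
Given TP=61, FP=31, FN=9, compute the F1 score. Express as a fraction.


Precision = 61/92 = 61/92. Recall = 61/70 = 61/70. F1 = 2*P*R/(P+R) = 61/81.

61/81


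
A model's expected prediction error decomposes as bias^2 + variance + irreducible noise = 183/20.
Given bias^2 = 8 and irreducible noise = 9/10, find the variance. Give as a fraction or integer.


Total error = bias^2 + variance + irreducible noise. So variance = 183/20 - 8 - 9/10 = 1/4.

1/4


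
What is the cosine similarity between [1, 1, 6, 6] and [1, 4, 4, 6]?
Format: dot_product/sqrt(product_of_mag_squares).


dot = 65. |a|^2 = 74, |b|^2 = 69. cos = 65/sqrt(5106).

65/sqrt(5106)


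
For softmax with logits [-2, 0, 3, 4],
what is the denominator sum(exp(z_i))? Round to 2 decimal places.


Denom = e^-2=0.1353 + e^0=1.0000 + e^3=20.0855 + e^4=54.5982. Sum = 75.8190, which rounds to 75.82.

75.82


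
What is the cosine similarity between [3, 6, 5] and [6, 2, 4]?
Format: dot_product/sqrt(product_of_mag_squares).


dot = 50. |a|^2 = 70, |b|^2 = 56. cos = 50/sqrt(3920).

50/sqrt(3920)


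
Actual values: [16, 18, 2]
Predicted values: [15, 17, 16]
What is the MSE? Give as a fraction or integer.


MSE = (1/3) * ((16-15)^2=1 + (18-17)^2=1 + (2-16)^2=196). Sum = 198. MSE = 66.

66


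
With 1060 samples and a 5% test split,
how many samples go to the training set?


Test set = 1060 * 5% = 53. Training set = 1060 - 53 = 1007.

1007


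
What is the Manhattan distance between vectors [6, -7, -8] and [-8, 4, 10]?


d = sum of absolute differences: |6--8|=14 + |-7-4|=11 + |-8-10|=18 = 43.

43


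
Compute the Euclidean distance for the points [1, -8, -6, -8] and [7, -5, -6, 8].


d = sqrt(sum of squared differences). (1-7)^2=36, (-8--5)^2=9, (-6--6)^2=0, (-8-8)^2=256. Sum = 301.

sqrt(301)


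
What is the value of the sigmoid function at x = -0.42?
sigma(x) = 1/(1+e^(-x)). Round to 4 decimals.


sigma(-0.42) = 1/(1+e^(0.42)) = 1/(1+1.521962) = 1/2.521962 = 0.3965.

0.3965


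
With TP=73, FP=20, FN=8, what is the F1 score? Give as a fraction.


Precision = 73/93 = 73/93. Recall = 73/81 = 73/81. F1 = 2*P*R/(P+R) = 73/87.

73/87


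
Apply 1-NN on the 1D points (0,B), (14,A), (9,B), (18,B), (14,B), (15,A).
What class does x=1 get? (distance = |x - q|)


Distances: |0-1|=1, |14-1|=13, |9-1|=8, |18-1|=17, |14-1|=13, |15-1|=14. 1 nearest: (0,B). Counts: {'B': 1}. Majority class: B.

B


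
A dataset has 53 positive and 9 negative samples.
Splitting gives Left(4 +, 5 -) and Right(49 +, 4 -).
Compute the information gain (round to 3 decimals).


H(parent) = 0.5976. H(left) = 0.9911, H(right) = 0.3860. Weighted = (9/62)*0.9911 + (53/62)*0.3860 = 0.4738. IG = 0.5976 - 0.4738 = 0.1238, which rounds to 0.124.

0.124


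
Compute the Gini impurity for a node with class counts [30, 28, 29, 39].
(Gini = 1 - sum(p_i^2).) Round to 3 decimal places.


Total = 126. Proportions: 30/126, 28/126, 29/126, 39/126. sum(p_i^2) = 0.2549. Gini = 1 - 0.2549 = 0.7451, which rounds to 0.745.

0.745


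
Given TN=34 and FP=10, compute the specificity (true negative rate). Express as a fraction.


Specificity = TN / (TN + FP) = 34 / 44 = 17/22.

17/22


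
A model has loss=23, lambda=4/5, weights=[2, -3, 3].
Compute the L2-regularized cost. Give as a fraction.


L2 sq norm = sum(w^2) = 22. J = 23 + 4/5 * 22 = 203/5.

203/5


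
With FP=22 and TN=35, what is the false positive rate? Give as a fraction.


FPR = FP / (FP + TN) = 22 / 57 = 22/57.

22/57


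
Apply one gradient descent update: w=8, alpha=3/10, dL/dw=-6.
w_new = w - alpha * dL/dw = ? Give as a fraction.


w_new = 8 - 3/10 * -6 = 8 - -9/5 = 49/5.

49/5


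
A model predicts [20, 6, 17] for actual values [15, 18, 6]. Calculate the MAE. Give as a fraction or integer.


MAE = (1/3) * (|15-20|=5 + |18-6|=12 + |6-17|=11). Sum = 28. MAE = 28/3.

28/3


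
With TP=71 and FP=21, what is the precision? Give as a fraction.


Precision = TP / (TP + FP) = 71 / 92 = 71/92.

71/92


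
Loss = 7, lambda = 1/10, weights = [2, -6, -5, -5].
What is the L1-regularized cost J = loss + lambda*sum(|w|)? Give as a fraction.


L1 norm = sum(|w|) = 18. J = 7 + 1/10 * 18 = 44/5.

44/5


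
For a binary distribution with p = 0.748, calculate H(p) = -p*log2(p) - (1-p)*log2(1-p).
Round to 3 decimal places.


H = -0.748*log2(0.748) - 0.252*log2(0.252) = 0.814.

0.814


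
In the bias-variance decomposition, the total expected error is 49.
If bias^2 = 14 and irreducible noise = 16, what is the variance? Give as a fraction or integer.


Total error = bias^2 + variance + irreducible noise. So variance = 49 - 14 - 16 = 19.

19


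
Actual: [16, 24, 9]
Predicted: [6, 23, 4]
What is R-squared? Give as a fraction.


Mean(y) = 49/3. SS_res = 126. SS_tot = 338/3. R^2 = 1 - 126/(338/3) = -20/169.

-20/169


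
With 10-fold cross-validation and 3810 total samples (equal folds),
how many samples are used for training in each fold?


Each validation fold has 3810/10 = 381 samples. Training set = 3810 - 381 = 3429.

3429


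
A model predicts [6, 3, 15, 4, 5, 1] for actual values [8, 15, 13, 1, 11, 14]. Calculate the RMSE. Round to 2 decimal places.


MSE = 61.0000. RMSE = sqrt(61.0000) = 7.81.

7.81


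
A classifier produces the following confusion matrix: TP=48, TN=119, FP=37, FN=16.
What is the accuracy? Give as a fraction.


Accuracy = (TP + TN) / (TP + TN + FP + FN) = (48 + 119) / 220 = 167/220.

167/220


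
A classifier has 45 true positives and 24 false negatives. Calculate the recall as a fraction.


Recall = TP / (TP + FN) = 45 / 69 = 15/23.

15/23


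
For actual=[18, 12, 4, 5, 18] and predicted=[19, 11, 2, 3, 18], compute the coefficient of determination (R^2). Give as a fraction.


Mean(y) = 57/5. SS_res = 10. SS_tot = 916/5. R^2 = 1 - 10/(916/5) = 433/458.

433/458


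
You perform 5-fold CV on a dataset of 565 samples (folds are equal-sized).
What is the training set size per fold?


Each validation fold has 565/5 = 113 samples. Training set = 565 - 113 = 452.

452


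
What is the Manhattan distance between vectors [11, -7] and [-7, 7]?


d = sum of absolute differences: |11--7|=18 + |-7-7|=14 = 32.

32


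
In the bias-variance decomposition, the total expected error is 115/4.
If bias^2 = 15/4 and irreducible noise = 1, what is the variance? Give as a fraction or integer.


Total error = bias^2 + variance + irreducible noise. So variance = 115/4 - 15/4 - 1 = 24.

24


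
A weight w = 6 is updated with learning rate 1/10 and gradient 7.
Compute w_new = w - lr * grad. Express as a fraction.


w_new = 6 - 1/10 * 7 = 6 - 7/10 = 53/10.

53/10


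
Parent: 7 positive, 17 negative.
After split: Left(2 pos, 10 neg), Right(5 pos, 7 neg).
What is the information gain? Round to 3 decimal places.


H(parent) = 0.8709. H(left) = 0.6500, H(right) = 0.9799. Weighted = (12/24)*0.6500 + (12/24)*0.9799 = 0.8150. IG = 0.8709 - 0.8150 = 0.0559, which rounds to 0.056.

0.056


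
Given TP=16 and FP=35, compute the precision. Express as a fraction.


Precision = TP / (TP + FP) = 16 / 51 = 16/51.

16/51


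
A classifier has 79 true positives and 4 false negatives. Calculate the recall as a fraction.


Recall = TP / (TP + FN) = 79 / 83 = 79/83.

79/83


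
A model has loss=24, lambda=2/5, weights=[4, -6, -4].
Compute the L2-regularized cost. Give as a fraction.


L2 sq norm = sum(w^2) = 68. J = 24 + 2/5 * 68 = 256/5.

256/5


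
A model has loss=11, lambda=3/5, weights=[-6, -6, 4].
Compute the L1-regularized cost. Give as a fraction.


L1 norm = sum(|w|) = 16. J = 11 + 3/5 * 16 = 103/5.

103/5


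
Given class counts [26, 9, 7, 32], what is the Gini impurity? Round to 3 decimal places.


Total = 74. Proportions: 26/74, 9/74, 7/74, 32/74. sum(p_i^2) = 0.3342. Gini = 1 - 0.3342 = 0.6658, which rounds to 0.666.

0.666


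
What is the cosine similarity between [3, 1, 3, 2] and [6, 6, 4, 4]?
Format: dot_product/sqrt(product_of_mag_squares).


dot = 44. |a|^2 = 23, |b|^2 = 104. cos = 44/sqrt(2392).

44/sqrt(2392)


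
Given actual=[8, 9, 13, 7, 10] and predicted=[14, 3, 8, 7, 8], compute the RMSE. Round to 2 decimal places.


MSE = 20.2000. RMSE = sqrt(20.2000) = 4.49.

4.49


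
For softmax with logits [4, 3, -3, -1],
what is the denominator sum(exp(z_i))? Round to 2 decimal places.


Denom = e^4=54.5982 + e^3=20.0855 + e^-3=0.0498 + e^-1=0.3679. Sum = 75.1014, which rounds to 75.10.

75.10


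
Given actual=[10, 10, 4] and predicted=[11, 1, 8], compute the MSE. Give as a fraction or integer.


MSE = (1/3) * ((10-11)^2=1 + (10-1)^2=81 + (4-8)^2=16). Sum = 98. MSE = 98/3.

98/3


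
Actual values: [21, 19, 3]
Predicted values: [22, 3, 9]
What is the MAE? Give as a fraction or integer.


MAE = (1/3) * (|21-22|=1 + |19-3|=16 + |3-9|=6). Sum = 23. MAE = 23/3.

23/3


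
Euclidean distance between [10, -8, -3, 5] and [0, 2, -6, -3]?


d = sqrt(sum of squared differences). (10-0)^2=100, (-8-2)^2=100, (-3--6)^2=9, (5--3)^2=64. Sum = 273.

sqrt(273)


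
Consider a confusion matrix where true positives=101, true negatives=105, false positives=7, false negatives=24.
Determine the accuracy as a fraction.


Accuracy = (TP + TN) / (TP + TN + FP + FN) = (101 + 105) / 237 = 206/237.

206/237


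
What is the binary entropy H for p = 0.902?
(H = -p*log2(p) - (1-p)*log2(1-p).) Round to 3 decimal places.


H = -0.902*log2(0.902) - 0.098*log2(0.098) = 0.463.

0.463


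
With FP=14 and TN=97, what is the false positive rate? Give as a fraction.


FPR = FP / (FP + TN) = 14 / 111 = 14/111.

14/111


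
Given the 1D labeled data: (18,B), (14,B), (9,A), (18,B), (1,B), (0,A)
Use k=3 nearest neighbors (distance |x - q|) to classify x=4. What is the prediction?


Distances: |18-4|=14, |14-4|=10, |9-4|=5, |18-4|=14, |1-4|=3, |0-4|=4. 3 nearest: (1,B), (0,A), (9,A). Counts: {'B': 1, 'A': 2}. Majority class: A.

A


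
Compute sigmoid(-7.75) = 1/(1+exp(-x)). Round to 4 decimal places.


sigma(-7.75) = 1/(1+e^(7.75)) = 1/(1+2321.572415) = 1/2322.572415 = 0.0004.

0.0004


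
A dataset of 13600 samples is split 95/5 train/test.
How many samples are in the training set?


Test set = 13600 * 5% = 680. Training set = 13600 - 680 = 12920.

12920


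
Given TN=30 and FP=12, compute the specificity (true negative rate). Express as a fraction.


Specificity = TN / (TN + FP) = 30 / 42 = 5/7.

5/7


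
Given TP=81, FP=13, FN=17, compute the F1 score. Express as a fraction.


Precision = 81/94 = 81/94. Recall = 81/98 = 81/98. F1 = 2*P*R/(P+R) = 27/32.

27/32


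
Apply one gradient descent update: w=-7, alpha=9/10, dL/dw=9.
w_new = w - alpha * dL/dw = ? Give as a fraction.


w_new = -7 - 9/10 * 9 = -7 - 81/10 = -151/10.

-151/10


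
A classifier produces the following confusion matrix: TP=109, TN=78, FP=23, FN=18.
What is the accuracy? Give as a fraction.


Accuracy = (TP + TN) / (TP + TN + FP + FN) = (109 + 78) / 228 = 187/228.

187/228


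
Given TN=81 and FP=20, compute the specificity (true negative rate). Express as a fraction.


Specificity = TN / (TN + FP) = 81 / 101 = 81/101.

81/101


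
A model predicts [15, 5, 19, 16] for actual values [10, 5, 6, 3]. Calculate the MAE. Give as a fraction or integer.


MAE = (1/4) * (|10-15|=5 + |5-5|=0 + |6-19|=13 + |3-16|=13). Sum = 31. MAE = 31/4.

31/4


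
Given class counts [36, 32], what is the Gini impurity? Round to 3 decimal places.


Total = 68. Proportions: 36/68, 32/68. sum(p_i^2) = 0.5017. Gini = 1 - 0.5017 = 0.4983, which rounds to 0.498.

0.498


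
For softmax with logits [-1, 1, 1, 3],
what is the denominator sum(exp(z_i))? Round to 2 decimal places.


Denom = e^-1=0.3679 + e^1=2.7183 + e^1=2.7183 + e^3=20.0855. Sum = 25.8900, which rounds to 25.89.

25.89


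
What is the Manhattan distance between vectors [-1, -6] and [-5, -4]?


d = sum of absolute differences: |-1--5|=4 + |-6--4|=2 = 6.

6


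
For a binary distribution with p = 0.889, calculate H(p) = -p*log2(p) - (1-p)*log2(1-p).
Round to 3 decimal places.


H = -0.889*log2(0.889) - 0.111*log2(0.111) = 0.503.

0.503


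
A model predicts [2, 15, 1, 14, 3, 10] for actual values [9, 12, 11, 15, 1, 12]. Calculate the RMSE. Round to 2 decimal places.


MSE = 27.8333. RMSE = sqrt(27.8333) = 5.28.

5.28


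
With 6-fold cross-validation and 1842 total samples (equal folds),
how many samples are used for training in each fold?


Each validation fold has 1842/6 = 307 samples. Training set = 1842 - 307 = 1535.

1535


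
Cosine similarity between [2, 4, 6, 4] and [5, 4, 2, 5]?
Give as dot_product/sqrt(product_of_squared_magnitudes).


dot = 58. |a|^2 = 72, |b|^2 = 70. cos = 58/sqrt(5040).

58/sqrt(5040)


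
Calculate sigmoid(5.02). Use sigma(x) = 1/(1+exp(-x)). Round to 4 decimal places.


sigma(5.02) = 1/(1+e^(-5.02)) = 1/(1+0.006605) = 1/1.006605 = 0.9934.

0.9934


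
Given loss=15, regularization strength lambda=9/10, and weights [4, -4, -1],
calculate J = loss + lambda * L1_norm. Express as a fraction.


L1 norm = sum(|w|) = 9. J = 15 + 9/10 * 9 = 231/10.

231/10


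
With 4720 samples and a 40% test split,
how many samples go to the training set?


Test set = 4720 * 40% = 1888. Training set = 4720 - 1888 = 2832.

2832


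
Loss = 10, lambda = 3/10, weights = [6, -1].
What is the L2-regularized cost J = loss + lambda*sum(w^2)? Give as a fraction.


L2 sq norm = sum(w^2) = 37. J = 10 + 3/10 * 37 = 211/10.

211/10


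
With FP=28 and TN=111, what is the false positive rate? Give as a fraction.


FPR = FP / (FP + TN) = 28 / 139 = 28/139.

28/139


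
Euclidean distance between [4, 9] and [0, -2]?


d = sqrt(sum of squared differences). (4-0)^2=16, (9--2)^2=121. Sum = 137.

sqrt(137)


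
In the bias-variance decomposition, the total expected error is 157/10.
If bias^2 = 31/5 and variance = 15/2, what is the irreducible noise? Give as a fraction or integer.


Total error = bias^2 + variance + irreducible noise. So irreducible noise = 157/10 - 31/5 - 15/2 = 2.

2


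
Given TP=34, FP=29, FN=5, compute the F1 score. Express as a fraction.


Precision = 34/63 = 34/63. Recall = 34/39 = 34/39. F1 = 2*P*R/(P+R) = 2/3.

2/3


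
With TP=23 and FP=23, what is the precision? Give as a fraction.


Precision = TP / (TP + FP) = 23 / 46 = 1/2.

1/2


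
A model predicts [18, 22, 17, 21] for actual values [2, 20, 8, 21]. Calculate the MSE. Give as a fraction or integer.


MSE = (1/4) * ((2-18)^2=256 + (20-22)^2=4 + (8-17)^2=81 + (21-21)^2=0). Sum = 341. MSE = 341/4.

341/4


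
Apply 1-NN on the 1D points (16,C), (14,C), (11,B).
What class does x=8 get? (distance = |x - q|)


Distances: |16-8|=8, |14-8|=6, |11-8|=3. 1 nearest: (11,B). Counts: {'B': 1}. Majority class: B.

B


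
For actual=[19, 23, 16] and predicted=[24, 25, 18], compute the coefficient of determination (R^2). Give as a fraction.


Mean(y) = 58/3. SS_res = 33. SS_tot = 74/3. R^2 = 1 - 33/(74/3) = -25/74.

-25/74


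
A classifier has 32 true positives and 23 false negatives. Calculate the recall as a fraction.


Recall = TP / (TP + FN) = 32 / 55 = 32/55.

32/55


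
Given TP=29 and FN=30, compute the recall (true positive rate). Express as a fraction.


Recall = TP / (TP + FN) = 29 / 59 = 29/59.

29/59


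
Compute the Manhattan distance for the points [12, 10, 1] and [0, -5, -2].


d = sum of absolute differences: |12-0|=12 + |10--5|=15 + |1--2|=3 = 30.

30


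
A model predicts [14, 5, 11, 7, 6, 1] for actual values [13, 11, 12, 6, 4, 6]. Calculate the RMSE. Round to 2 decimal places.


MSE = 11.3333. RMSE = sqrt(11.3333) = 3.37.

3.37


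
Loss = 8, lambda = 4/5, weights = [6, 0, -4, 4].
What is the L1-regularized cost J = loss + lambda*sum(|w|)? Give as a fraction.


L1 norm = sum(|w|) = 14. J = 8 + 4/5 * 14 = 96/5.

96/5


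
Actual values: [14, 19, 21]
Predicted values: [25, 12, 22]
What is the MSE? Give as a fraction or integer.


MSE = (1/3) * ((14-25)^2=121 + (19-12)^2=49 + (21-22)^2=1). Sum = 171. MSE = 57.

57


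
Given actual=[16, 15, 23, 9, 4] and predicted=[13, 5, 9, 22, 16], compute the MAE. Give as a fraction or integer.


MAE = (1/5) * (|16-13|=3 + |15-5|=10 + |23-9|=14 + |9-22|=13 + |4-16|=12). Sum = 52. MAE = 52/5.

52/5


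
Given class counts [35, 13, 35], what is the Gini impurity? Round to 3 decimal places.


Total = 83. Proportions: 35/83, 13/83, 35/83. sum(p_i^2) = 0.3802. Gini = 1 - 0.3802 = 0.6198, which rounds to 0.620.

0.620


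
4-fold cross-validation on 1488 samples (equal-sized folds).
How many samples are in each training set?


Each validation fold has 1488/4 = 372 samples. Training set = 1488 - 372 = 1116.

1116


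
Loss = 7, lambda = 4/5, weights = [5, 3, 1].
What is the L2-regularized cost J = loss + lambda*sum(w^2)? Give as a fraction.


L2 sq norm = sum(w^2) = 35. J = 7 + 4/5 * 35 = 35.

35


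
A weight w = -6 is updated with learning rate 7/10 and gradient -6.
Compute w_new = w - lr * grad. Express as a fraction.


w_new = -6 - 7/10 * -6 = -6 - -21/5 = -9/5.

-9/5


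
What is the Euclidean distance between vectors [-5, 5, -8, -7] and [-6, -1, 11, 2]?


d = sqrt(sum of squared differences). (-5--6)^2=1, (5--1)^2=36, (-8-11)^2=361, (-7-2)^2=81. Sum = 479.

sqrt(479)


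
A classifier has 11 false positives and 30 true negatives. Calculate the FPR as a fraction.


FPR = FP / (FP + TN) = 11 / 41 = 11/41.

11/41


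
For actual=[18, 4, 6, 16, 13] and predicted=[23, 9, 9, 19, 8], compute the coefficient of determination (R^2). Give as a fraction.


Mean(y) = 57/5. SS_res = 93. SS_tot = 756/5. R^2 = 1 - 93/(756/5) = 97/252.

97/252


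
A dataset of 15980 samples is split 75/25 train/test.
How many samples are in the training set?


Test set = 15980 * 25% = 3995. Training set = 15980 - 3995 = 11985.

11985


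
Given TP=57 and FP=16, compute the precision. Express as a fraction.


Precision = TP / (TP + FP) = 57 / 73 = 57/73.

57/73


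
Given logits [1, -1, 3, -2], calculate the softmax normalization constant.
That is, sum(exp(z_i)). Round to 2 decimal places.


Denom = e^1=2.7183 + e^-1=0.3679 + e^3=20.0855 + e^-2=0.1353. Sum = 23.3070, which rounds to 23.31.

23.31


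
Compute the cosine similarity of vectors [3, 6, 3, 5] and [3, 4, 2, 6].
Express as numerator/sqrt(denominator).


dot = 69. |a|^2 = 79, |b|^2 = 65. cos = 69/sqrt(5135).

69/sqrt(5135)


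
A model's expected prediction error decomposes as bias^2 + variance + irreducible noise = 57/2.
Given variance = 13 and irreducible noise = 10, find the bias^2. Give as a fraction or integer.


Total error = bias^2 + variance + irreducible noise. So bias^2 = 57/2 - 13 - 10 = 11/2.

11/2


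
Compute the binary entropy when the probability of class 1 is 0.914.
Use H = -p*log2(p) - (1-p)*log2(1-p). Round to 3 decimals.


H = -0.914*log2(0.914) - 0.086*log2(0.086) = 0.423.

0.423


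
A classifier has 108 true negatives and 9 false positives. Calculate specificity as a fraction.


Specificity = TN / (TN + FP) = 108 / 117 = 12/13.

12/13


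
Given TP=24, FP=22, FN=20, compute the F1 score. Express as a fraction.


Precision = 24/46 = 12/23. Recall = 24/44 = 6/11. F1 = 2*P*R/(P+R) = 8/15.

8/15


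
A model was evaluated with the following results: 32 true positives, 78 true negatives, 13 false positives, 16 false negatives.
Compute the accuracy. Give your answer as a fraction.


Accuracy = (TP + TN) / (TP + TN + FP + FN) = (32 + 78) / 139 = 110/139.

110/139


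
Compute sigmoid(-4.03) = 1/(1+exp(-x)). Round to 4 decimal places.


sigma(-4.03) = 1/(1+e^(4.03)) = 1/(1+56.260911) = 1/57.260911 = 0.0175.

0.0175


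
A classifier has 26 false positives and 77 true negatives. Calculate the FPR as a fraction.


FPR = FP / (FP + TN) = 26 / 103 = 26/103.

26/103


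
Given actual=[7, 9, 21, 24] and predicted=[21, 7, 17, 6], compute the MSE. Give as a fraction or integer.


MSE = (1/4) * ((7-21)^2=196 + (9-7)^2=4 + (21-17)^2=16 + (24-6)^2=324). Sum = 540. MSE = 135.

135


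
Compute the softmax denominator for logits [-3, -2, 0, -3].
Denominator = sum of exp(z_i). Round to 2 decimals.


Denom = e^-3=0.0498 + e^-2=0.1353 + e^0=1.0000 + e^-3=0.0498. Sum = 1.2349, which rounds to 1.23.

1.23


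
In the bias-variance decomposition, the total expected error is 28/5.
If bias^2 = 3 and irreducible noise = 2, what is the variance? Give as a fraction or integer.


Total error = bias^2 + variance + irreducible noise. So variance = 28/5 - 3 - 2 = 3/5.

3/5


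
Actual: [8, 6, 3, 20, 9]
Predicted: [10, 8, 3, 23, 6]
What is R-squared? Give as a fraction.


Mean(y) = 46/5. SS_res = 26. SS_tot = 834/5. R^2 = 1 - 26/(834/5) = 352/417.

352/417


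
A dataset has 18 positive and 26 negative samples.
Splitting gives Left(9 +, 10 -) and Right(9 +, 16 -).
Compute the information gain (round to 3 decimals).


H(parent) = 0.9760. H(left) = 0.9980, H(right) = 0.9427. Weighted = (19/44)*0.9980 + (25/44)*0.9427 = 0.9666. IG = 0.9760 - 0.9666 = 0.0094, which rounds to 0.009.

0.009


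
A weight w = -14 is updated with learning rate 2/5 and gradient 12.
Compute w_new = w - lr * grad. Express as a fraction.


w_new = -14 - 2/5 * 12 = -14 - 24/5 = -94/5.

-94/5


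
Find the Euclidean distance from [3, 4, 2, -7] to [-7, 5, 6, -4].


d = sqrt(sum of squared differences). (3--7)^2=100, (4-5)^2=1, (2-6)^2=16, (-7--4)^2=9. Sum = 126.

sqrt(126)


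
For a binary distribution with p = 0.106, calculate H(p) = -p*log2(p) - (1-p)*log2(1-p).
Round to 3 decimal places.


H = -0.106*log2(0.106) - 0.894*log2(0.894) = 0.488.

0.488


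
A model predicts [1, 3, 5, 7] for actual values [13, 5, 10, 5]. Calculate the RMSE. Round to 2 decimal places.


MSE = 44.2500. RMSE = sqrt(44.2500) = 6.65.

6.65


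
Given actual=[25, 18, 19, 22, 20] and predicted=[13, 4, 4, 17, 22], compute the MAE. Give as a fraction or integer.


MAE = (1/5) * (|25-13|=12 + |18-4|=14 + |19-4|=15 + |22-17|=5 + |20-22|=2). Sum = 48. MAE = 48/5.

48/5


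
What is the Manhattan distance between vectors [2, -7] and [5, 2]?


d = sum of absolute differences: |2-5|=3 + |-7-2|=9 = 12.

12


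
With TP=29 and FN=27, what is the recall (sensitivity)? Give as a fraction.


Recall = TP / (TP + FN) = 29 / 56 = 29/56.

29/56


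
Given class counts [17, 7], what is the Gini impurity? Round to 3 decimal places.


Total = 24. Proportions: 17/24, 7/24. sum(p_i^2) = 0.5868. Gini = 1 - 0.5868 = 0.4132, which rounds to 0.413.

0.413


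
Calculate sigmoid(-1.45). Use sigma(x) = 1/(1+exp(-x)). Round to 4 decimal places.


sigma(-1.45) = 1/(1+e^(1.45)) = 1/(1+4.263115) = 1/5.263115 = 0.1900.

0.1900


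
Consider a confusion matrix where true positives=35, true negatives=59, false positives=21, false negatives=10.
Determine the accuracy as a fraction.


Accuracy = (TP + TN) / (TP + TN + FP + FN) = (35 + 59) / 125 = 94/125.

94/125


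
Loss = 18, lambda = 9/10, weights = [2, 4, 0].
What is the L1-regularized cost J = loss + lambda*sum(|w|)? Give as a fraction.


L1 norm = sum(|w|) = 6. J = 18 + 9/10 * 6 = 117/5.

117/5
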